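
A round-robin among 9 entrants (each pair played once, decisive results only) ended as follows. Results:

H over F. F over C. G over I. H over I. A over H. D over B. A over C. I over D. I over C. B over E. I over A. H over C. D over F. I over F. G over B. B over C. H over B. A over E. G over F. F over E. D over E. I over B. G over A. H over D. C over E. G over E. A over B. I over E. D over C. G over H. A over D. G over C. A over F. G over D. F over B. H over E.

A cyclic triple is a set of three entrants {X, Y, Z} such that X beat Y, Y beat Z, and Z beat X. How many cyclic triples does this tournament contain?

1

Win totals: A 6, B 2, C 1, D 4, E 0, F 3, G 8, H 6, I 6.
An entrant with w wins dominates both others in C(w,2) triples; summing gives 15 + 1 + 0 + 6 + 0 + 3 + 28 + 15 + 15 = 83 transitive triples.
Total triples C(9,3) = 84, so cyclic triples = 84 − 83 = 1.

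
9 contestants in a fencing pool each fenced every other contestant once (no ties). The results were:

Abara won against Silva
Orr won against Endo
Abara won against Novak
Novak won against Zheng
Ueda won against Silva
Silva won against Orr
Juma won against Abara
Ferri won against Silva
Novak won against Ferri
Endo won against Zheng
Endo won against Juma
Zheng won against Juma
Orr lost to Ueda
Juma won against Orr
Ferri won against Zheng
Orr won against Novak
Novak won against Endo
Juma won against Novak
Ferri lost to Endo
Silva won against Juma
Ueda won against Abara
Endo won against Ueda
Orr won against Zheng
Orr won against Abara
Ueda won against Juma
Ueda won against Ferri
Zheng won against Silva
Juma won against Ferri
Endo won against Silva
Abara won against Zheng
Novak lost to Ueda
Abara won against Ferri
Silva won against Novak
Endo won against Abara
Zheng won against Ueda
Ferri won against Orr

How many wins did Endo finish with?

Endo's results: beat Ueda, Ferri, Zheng, Abara, Silva, Juma; lost to Orr, Novak.
That is 6 wins.

6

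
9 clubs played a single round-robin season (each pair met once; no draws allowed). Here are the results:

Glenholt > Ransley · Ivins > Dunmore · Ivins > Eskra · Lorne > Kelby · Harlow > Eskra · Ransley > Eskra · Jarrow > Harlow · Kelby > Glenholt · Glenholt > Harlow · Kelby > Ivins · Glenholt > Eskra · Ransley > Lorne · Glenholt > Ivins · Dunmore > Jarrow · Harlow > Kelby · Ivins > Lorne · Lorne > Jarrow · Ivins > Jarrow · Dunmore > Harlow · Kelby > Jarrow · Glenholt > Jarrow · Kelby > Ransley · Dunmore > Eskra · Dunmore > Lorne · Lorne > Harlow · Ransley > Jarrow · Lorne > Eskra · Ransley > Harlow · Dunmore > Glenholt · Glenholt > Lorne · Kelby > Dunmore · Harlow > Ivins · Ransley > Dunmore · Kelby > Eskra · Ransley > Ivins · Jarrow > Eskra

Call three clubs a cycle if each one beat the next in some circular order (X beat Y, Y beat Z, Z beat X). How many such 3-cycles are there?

13

Win totals: Ransley 6, Glenholt 6, Kelby 6, Dunmore 5, Ivins 4, Eskra 0, Harlow 3, Lorne 4, Jarrow 2.
A club with w wins dominates both others in C(w,2) triples; summing gives 15 + 15 + 15 + 10 + 6 + 0 + 3 + 6 + 1 = 71 transitive triples.
Total triples C(9,3) = 84, so cyclic triples = 84 − 71 = 13.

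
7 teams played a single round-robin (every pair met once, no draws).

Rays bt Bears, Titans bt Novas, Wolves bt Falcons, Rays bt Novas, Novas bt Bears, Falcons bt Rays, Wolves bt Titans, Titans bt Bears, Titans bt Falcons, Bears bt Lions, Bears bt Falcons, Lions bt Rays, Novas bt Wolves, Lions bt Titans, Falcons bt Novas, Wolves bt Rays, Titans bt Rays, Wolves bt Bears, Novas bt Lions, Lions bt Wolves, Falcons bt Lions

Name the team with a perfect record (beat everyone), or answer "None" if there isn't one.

Highest win total is Wolves with 4 (out of 6 possible).
Wolves lost to Lions, Novas, so no team went undefeated.

None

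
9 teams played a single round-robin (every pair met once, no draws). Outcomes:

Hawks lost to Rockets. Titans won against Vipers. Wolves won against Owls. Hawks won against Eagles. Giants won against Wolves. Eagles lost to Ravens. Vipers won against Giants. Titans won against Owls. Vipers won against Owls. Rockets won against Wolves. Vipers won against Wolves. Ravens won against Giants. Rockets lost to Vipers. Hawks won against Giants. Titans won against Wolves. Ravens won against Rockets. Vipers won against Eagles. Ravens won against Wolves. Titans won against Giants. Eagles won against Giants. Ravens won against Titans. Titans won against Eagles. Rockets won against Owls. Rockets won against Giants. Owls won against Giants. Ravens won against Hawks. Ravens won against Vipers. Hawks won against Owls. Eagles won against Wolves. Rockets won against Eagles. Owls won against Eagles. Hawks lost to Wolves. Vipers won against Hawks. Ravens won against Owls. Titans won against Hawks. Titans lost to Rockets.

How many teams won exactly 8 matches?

1

Win totals: Vipers 6, Titans 6, Eagles 2, Giants 1, Owls 2, Wolves 2, Ravens 8, Rockets 6, Hawks 3.
Exactly 8: Ravens — 1 team.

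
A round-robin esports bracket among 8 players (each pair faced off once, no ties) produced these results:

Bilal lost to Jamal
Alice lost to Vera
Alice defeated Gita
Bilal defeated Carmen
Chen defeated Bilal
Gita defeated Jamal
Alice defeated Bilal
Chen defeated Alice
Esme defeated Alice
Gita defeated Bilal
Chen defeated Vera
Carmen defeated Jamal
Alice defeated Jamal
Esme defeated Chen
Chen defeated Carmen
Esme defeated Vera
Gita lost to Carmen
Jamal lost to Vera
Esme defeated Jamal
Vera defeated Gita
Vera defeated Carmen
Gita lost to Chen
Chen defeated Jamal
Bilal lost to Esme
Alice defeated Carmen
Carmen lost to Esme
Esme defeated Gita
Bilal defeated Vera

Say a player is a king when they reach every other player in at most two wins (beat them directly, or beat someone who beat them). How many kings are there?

1

Vera cannot reach Chen, Esme in two steps.
Carmen cannot reach Vera, Chen, Alice, Esme in two steps.
Bilal cannot reach Chen, Esme in two steps.
Chen cannot reach Esme in two steps.
Gita cannot reach Chen, Alice, Esme in two steps.
Alice cannot reach Chen, Esme in two steps.
Jamal cannot reach Chen, Gita, Alice, Esme in two steps.
Esme reaches everyone (king).
Kings: Esme — 1.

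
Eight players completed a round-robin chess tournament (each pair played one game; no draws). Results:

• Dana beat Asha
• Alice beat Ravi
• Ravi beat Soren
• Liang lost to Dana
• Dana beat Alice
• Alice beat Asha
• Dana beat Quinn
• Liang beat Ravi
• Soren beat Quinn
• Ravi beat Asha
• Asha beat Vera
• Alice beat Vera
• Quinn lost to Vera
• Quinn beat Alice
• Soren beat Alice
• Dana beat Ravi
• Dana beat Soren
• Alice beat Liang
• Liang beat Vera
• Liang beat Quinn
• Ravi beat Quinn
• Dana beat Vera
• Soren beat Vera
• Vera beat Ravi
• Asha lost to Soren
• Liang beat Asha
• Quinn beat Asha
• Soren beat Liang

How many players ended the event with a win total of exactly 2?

2

Win totals: Ravi 3, Dana 7, Liang 4, Quinn 2, Asha 1, Vera 2, Soren 5, Alice 4.
Exactly 2: Quinn, Vera — 2 players.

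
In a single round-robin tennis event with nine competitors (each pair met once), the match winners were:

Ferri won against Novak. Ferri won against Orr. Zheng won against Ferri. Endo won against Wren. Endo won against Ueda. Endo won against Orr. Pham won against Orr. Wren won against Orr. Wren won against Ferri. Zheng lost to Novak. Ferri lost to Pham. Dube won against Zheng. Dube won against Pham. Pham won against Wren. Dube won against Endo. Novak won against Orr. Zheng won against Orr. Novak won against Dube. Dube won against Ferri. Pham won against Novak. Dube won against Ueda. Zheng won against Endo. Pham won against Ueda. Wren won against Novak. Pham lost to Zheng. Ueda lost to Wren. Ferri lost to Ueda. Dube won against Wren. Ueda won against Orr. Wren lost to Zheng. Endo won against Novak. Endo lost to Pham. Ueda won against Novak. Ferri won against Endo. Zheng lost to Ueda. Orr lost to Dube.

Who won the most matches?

Win totals: Ferri 3, Ueda 4, Orr 0, Zheng 5, Novak 3, Pham 6, Dube 7, Wren 4, Endo 4.
Dube leads with 7 wins (next highest: 6).

Dube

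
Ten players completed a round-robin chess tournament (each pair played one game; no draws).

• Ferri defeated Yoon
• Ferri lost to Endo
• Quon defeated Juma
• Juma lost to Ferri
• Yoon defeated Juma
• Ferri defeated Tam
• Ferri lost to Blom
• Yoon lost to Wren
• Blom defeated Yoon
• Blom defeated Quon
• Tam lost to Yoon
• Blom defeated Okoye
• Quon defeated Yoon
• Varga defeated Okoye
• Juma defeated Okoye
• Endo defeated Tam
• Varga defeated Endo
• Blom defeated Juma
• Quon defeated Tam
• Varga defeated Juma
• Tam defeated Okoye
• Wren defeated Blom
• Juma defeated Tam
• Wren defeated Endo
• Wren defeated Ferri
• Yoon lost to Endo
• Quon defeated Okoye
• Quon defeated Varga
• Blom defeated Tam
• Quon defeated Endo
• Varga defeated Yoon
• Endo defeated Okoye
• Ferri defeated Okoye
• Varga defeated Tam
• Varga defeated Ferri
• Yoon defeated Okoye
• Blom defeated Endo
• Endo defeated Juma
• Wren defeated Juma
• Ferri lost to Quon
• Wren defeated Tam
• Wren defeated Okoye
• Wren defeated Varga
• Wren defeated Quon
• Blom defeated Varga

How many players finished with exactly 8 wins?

Win totals: Varga 6, Wren 9, Tam 1, Quon 7, Blom 8, Yoon 3, Ferri 4, Okoye 0, Endo 5, Juma 2.
Exactly 8: Blom — 1 player.

1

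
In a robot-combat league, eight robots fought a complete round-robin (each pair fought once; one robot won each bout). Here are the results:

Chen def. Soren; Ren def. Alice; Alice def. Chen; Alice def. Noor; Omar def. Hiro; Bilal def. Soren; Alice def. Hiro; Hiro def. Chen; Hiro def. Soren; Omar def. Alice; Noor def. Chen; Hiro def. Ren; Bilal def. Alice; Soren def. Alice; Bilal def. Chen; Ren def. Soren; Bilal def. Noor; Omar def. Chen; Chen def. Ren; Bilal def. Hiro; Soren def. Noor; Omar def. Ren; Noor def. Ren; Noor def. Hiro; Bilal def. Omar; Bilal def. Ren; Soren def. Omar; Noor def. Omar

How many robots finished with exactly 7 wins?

1

Win totals: Soren 3, Ren 2, Bilal 7, Hiro 3, Noor 4, Chen 2, Omar 4, Alice 3.
Exactly 7: Bilal — 1 robot.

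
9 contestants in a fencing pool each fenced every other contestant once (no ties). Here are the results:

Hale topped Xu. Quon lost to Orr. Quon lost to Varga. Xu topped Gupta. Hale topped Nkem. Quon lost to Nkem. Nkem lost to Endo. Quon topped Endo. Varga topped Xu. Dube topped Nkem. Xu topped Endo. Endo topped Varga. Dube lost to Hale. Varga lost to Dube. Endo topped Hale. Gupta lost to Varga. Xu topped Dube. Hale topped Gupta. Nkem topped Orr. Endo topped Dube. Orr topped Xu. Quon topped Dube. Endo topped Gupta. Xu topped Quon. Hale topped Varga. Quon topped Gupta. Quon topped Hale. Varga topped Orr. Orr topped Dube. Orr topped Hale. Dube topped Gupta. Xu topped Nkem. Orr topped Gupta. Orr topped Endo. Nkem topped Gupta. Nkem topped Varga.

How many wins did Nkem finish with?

Nkem's results: beat Quon, Varga, Gupta, Orr; lost to Endo, Xu, Hale, Dube.
That is 4 wins.

4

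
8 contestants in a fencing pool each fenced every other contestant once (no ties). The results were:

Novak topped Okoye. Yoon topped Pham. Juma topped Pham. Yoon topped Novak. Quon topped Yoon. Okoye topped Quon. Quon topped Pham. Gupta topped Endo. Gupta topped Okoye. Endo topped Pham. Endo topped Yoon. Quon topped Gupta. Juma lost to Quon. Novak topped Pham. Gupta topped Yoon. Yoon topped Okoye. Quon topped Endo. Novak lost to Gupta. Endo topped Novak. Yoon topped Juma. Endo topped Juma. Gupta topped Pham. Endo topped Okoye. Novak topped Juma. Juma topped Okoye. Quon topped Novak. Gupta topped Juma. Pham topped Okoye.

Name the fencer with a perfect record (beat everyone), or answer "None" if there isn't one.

Highest win total is Quon with 6 (out of 7 possible).
Quon lost to Okoye, so no fencer went undefeated.

None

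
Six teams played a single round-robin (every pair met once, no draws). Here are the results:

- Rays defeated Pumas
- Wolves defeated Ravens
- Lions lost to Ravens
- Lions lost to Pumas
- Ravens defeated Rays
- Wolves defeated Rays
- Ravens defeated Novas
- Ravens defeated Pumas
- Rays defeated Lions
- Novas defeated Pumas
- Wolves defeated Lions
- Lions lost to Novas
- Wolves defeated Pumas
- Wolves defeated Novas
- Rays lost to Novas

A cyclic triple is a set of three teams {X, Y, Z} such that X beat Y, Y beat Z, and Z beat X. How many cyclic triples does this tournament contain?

0

Win totals: Lions 0, Pumas 1, Wolves 5, Rays 2, Ravens 4, Novas 3.
A team with w wins dominates both others in C(w,2) triples; summing gives 0 + 0 + 10 + 1 + 6 + 3 = 20 transitive triples.
Total triples C(6,3) = 20, so cyclic triples = 20 − 20 = 0.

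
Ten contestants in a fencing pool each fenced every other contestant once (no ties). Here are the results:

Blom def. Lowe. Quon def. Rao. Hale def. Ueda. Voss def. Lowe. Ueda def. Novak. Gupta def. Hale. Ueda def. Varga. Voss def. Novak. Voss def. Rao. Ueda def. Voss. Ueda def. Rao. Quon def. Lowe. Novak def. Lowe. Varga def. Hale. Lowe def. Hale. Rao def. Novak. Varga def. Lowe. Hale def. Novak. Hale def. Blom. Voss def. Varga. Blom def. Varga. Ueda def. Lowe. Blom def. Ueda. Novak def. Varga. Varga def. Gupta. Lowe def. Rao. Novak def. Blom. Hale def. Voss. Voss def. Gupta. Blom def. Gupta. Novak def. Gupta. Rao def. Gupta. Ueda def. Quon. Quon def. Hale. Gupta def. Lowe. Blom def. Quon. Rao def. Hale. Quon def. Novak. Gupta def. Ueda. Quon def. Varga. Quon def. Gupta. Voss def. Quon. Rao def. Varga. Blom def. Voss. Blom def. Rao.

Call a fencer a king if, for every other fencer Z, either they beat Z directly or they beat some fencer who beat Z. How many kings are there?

7

Blom reaches everyone (king).
Rao cannot reach Quon in two steps.
Varga cannot reach Quon in two steps.
Quon reaches everyone (king).
Hale reaches everyone (king).
Lowe cannot reach Quon in two steps.
Novak reaches everyone (king).
Voss reaches everyone (king).
Ueda reaches everyone (king).
Gupta reaches everyone (king).
Kings: Blom, Quon, Hale, Novak, Voss, Ueda, Gupta — 7.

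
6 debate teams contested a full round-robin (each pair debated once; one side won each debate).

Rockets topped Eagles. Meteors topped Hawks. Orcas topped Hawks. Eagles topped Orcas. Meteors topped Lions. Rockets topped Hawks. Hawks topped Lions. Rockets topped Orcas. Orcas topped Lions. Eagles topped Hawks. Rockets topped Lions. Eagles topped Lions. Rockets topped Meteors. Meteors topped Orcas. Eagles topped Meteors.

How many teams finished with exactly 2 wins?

Win totals: Rockets 5, Eagles 4, Hawks 1, Lions 0, Meteors 3, Orcas 2.
Exactly 2: Orcas — 1 team.

1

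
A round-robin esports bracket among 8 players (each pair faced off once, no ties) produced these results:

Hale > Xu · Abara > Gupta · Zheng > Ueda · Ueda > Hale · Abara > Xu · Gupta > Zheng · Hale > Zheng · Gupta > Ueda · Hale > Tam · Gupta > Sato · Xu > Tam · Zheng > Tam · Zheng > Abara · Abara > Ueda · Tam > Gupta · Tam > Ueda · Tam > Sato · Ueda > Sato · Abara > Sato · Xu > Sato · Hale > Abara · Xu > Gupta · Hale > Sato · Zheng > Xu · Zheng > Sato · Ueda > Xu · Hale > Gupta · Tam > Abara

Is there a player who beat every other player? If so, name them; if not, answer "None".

None

Highest win total is Hale with 6 (out of 7 possible).
Hale lost to Ueda, so no player went undefeated.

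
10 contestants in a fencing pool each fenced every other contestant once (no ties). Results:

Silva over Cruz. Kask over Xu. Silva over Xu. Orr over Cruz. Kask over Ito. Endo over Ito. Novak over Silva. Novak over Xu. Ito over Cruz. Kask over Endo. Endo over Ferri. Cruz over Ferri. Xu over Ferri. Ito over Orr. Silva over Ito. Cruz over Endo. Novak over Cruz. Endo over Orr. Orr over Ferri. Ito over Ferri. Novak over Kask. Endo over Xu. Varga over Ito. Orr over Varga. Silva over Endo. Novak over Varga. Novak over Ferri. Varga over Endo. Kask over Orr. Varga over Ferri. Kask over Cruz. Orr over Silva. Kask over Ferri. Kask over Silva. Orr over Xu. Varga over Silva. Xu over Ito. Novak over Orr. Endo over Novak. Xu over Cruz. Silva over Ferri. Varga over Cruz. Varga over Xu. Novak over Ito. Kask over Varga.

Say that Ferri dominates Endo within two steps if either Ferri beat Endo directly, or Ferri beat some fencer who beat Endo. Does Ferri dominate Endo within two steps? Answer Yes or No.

Ferri did not beat Endo directly.
Ferri beat no one, so there is no intermediate fencer.

No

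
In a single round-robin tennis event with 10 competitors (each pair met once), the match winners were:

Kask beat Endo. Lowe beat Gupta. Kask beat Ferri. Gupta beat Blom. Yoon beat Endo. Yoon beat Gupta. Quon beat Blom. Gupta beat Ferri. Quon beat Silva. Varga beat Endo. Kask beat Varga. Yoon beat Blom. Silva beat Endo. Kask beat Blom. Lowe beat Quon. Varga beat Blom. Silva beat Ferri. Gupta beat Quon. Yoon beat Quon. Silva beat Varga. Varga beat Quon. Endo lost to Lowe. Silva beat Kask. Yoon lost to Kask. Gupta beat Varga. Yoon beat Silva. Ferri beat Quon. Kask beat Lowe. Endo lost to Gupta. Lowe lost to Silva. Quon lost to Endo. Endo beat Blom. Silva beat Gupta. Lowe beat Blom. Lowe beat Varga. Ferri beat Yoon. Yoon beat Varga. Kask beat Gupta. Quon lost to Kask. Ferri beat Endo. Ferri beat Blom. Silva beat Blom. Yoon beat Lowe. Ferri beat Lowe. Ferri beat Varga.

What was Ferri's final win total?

6

Ferri's results: beat Blom, Lowe, Quon, Varga, Yoon, Endo; lost to Kask, Silva, Gupta.
That is 6 wins.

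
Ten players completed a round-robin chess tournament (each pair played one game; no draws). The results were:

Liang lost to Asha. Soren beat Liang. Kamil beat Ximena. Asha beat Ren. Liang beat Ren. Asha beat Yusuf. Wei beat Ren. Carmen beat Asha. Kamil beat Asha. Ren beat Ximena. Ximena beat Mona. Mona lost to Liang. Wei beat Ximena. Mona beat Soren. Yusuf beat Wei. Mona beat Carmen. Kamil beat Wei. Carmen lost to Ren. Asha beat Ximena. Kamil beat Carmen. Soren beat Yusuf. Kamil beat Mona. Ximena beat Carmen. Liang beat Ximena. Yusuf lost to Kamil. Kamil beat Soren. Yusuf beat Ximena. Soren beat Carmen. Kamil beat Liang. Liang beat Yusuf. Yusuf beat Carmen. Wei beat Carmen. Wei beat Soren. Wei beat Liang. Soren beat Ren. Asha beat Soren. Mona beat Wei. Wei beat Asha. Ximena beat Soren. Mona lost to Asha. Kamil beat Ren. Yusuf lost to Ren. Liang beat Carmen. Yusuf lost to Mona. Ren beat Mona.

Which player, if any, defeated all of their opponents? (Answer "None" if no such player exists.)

Kamil has 9 wins out of 9 opponents — a perfect record.

Kamil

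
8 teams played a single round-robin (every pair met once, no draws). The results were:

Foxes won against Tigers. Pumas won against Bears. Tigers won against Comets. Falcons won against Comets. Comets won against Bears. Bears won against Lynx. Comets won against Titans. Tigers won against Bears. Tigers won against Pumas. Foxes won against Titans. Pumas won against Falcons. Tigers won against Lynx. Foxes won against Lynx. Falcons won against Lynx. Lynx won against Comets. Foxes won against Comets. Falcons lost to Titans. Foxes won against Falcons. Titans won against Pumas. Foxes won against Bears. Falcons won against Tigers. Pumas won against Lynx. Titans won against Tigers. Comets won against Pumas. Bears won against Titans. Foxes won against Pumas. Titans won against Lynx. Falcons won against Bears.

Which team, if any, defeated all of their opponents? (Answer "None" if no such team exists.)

Foxes

Foxes has 7 wins out of 7 opponents — a perfect record.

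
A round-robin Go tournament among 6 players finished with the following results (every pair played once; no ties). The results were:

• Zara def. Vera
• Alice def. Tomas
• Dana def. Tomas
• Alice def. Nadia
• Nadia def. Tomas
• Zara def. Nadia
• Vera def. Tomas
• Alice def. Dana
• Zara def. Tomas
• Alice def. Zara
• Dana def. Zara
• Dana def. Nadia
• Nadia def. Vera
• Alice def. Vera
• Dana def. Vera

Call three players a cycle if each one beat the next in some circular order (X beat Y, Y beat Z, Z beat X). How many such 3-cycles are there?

Of the C(6,3) = 20 triples, the cyclic ones are: none.
That is 0.

0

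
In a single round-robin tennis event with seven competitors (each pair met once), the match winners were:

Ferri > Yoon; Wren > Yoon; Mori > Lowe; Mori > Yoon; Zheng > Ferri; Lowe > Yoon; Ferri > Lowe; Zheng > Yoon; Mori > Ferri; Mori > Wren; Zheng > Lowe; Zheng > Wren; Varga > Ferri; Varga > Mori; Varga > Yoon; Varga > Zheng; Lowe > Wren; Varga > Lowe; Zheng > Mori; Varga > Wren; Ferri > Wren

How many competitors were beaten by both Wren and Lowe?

Wren beat: Yoon.
Lowe beat: Wren, Yoon.
Both beat: Yoon — 1.

1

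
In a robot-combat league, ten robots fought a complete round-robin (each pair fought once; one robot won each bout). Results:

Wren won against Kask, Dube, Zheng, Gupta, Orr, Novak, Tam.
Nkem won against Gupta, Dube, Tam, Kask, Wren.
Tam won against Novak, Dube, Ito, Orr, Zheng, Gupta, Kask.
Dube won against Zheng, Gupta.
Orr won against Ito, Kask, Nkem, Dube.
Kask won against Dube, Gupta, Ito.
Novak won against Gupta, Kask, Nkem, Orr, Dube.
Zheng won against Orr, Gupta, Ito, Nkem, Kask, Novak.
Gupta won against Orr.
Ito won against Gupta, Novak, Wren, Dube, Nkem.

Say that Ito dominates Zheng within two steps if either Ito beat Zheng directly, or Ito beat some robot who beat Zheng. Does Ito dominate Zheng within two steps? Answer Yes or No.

Ito did not beat Zheng directly.
Ito beat Gupta, Dube, Novak, Nkem, Wren. Of those, Dube beat Zheng.

Yes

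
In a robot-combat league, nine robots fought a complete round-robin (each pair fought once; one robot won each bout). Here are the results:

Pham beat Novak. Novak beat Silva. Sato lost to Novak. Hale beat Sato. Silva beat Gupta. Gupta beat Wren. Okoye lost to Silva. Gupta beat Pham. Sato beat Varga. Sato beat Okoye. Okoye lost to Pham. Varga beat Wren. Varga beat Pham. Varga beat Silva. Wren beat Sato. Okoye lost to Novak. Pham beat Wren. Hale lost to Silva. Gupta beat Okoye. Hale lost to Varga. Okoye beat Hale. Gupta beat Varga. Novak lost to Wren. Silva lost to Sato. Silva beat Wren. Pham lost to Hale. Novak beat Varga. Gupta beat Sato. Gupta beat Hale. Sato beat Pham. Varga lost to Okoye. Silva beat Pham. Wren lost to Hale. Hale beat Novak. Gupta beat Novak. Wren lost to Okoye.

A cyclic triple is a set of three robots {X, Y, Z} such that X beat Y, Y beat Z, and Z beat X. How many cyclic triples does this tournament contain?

22

Win totals: Sato 4, Novak 4, Varga 4, Okoye 3, Wren 2, Silva 5, Pham 3, Gupta 7, Hale 4.
A robot with w wins dominates both others in C(w,2) triples; summing gives 6 + 6 + 6 + 3 + 1 + 10 + 3 + 21 + 6 = 62 transitive triples.
Total triples C(9,3) = 84, so cyclic triples = 84 − 62 = 22.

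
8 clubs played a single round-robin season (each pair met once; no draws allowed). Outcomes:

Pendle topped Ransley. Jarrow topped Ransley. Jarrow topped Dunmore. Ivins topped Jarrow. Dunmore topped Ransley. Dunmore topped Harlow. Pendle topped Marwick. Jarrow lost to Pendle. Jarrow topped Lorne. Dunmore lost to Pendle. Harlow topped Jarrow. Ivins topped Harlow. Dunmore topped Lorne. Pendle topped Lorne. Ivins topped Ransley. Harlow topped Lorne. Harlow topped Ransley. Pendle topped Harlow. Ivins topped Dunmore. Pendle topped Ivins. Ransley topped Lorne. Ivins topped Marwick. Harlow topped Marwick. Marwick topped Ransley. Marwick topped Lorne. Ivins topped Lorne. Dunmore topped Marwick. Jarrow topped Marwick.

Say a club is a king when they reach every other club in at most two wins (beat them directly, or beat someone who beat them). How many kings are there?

1

Ransley cannot reach Ivins, Dunmore, Marwick, Pendle, Harlow, Jarrow in two steps.
Ivins cannot reach Pendle in two steps.
Lorne cannot reach Ransley, Ivins, Dunmore, Marwick, Pendle, Harlow, Jarrow in two steps.
Dunmore cannot reach Ivins, Pendle in two steps.
Marwick cannot reach Ivins, Dunmore, Pendle, Harlow, Jarrow in two steps.
Pendle reaches everyone (king).
Harlow cannot reach Ivins, Pendle in two steps.
Jarrow cannot reach Ivins, Pendle in two steps.
Kings: Pendle — 1.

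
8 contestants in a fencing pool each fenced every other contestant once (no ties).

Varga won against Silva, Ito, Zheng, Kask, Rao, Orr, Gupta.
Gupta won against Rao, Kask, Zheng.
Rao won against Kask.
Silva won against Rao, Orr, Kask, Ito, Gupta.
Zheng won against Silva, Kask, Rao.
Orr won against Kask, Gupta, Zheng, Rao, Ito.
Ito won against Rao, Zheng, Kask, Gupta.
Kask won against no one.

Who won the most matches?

Win totals: Zheng 3, Kask 0, Orr 5, Rao 1, Ito 4, Silva 5, Varga 7, Gupta 3.
Varga leads with 7 wins (next highest: 5).

Varga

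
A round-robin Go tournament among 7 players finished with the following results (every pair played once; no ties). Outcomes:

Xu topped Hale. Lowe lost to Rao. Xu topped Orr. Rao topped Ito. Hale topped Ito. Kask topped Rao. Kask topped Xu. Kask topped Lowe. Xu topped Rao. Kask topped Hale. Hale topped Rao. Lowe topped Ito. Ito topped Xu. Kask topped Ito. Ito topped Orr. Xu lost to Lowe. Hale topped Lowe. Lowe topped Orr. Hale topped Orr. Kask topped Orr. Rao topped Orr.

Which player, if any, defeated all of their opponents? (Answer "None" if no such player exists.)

Kask

Kask has 6 wins out of 6 opponents — a perfect record.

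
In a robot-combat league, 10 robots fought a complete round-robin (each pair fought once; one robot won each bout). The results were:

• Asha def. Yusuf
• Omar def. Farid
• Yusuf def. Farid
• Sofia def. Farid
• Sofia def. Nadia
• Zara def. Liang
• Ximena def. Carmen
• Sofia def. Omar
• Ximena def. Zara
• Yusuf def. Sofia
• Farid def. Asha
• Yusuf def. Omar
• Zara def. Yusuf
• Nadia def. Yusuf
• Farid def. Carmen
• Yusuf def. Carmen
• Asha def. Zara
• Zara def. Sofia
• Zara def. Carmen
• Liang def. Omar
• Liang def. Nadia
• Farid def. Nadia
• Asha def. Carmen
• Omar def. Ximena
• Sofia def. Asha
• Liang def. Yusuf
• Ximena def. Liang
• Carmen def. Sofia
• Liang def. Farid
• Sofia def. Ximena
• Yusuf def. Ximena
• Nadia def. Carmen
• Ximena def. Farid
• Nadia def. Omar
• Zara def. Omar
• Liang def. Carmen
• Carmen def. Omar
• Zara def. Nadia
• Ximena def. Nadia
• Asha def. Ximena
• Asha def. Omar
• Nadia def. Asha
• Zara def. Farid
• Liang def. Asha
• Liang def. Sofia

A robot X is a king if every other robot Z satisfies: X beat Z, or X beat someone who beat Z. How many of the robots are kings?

6

Ximena reaches everyone (king).
Zara reaches everyone (king).
Omar cannot reach Yusuf, Sofia in two steps.
Carmen cannot reach Zara, Yusuf, Liang in two steps.
Yusuf reaches everyone (king).
Nadia cannot reach Liang in two steps.
Asha reaches everyone (king).
Liang reaches everyone (king).
Farid cannot reach Liang in two steps.
Sofia reaches everyone (king).
Kings: Ximena, Zara, Yusuf, Asha, Liang, Sofia — 6.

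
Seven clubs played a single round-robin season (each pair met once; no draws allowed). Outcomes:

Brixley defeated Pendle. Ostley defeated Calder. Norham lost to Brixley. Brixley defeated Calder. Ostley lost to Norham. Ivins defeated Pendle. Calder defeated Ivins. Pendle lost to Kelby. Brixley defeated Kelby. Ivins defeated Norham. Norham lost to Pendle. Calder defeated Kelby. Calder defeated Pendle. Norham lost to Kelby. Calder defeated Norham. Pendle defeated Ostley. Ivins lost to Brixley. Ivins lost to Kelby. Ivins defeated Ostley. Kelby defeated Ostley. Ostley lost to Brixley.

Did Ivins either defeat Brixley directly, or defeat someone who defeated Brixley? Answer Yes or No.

Ivins did not beat Brixley directly.
Ivins beat Pendle, Norham, Ostley, but each of them lost to Brixley. No two-step path.

No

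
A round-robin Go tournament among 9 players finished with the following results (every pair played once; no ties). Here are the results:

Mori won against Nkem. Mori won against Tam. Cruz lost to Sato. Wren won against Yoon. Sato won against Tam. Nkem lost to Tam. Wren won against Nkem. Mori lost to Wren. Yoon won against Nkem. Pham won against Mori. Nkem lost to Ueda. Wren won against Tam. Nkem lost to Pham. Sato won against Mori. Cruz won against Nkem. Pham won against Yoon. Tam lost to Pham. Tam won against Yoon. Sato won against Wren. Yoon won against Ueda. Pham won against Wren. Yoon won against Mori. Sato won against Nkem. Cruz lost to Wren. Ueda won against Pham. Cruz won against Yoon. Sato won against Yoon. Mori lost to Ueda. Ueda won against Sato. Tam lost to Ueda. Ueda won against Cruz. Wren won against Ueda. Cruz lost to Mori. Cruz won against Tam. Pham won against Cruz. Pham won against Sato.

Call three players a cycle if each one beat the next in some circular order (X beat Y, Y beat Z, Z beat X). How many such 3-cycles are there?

8

Win totals: Wren 6, Pham 7, Nkem 0, Yoon 3, Ueda 6, Mori 3, Sato 6, Tam 2, Cruz 3.
A player with w wins dominates both others in C(w,2) triples; summing gives 15 + 21 + 0 + 3 + 15 + 3 + 15 + 1 + 3 = 76 transitive triples.
Total triples C(9,3) = 84, so cyclic triples = 84 − 76 = 8.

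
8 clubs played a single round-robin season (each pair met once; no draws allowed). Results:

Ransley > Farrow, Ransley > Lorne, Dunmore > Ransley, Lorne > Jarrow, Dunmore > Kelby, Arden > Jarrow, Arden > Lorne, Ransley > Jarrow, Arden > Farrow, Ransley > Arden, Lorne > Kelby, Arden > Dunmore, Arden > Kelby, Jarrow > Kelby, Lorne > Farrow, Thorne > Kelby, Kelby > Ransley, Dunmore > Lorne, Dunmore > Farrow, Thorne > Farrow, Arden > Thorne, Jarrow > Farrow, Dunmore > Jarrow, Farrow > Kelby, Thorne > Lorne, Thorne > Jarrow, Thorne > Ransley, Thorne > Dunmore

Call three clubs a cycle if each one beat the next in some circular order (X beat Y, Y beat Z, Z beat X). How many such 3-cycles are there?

6

Win totals: Farrow 1, Dunmore 5, Arden 6, Jarrow 2, Kelby 1, Lorne 3, Ransley 4, Thorne 6.
A club with w wins dominates both others in C(w,2) triples; summing gives 0 + 10 + 15 + 1 + 0 + 3 + 6 + 15 = 50 transitive triples.
Total triples C(8,3) = 56, so cyclic triples = 56 − 50 = 6.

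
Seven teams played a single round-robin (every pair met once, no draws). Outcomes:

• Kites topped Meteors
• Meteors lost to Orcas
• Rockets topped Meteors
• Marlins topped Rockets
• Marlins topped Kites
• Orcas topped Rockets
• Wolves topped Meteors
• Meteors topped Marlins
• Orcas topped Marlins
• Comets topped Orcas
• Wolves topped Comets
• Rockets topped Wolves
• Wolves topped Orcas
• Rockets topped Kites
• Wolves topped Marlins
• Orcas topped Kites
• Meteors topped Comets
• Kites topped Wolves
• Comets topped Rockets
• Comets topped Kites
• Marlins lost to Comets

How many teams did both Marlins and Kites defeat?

0

Marlins beat: Kites, Rockets.
Kites beat: Meteors, Wolves.
No one was beaten by both.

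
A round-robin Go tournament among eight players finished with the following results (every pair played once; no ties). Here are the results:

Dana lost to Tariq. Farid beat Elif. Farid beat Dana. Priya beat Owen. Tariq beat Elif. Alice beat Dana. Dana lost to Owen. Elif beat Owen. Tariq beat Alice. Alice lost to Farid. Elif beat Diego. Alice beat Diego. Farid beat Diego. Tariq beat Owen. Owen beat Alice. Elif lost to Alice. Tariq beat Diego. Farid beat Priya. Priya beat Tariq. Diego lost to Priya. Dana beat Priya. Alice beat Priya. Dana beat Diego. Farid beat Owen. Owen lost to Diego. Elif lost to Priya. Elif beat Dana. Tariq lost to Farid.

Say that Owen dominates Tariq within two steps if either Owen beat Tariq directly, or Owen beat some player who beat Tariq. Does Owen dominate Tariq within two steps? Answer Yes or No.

No

Owen did not beat Tariq directly.
Owen beat Alice, Dana, but each of them lost to Tariq. No two-step path.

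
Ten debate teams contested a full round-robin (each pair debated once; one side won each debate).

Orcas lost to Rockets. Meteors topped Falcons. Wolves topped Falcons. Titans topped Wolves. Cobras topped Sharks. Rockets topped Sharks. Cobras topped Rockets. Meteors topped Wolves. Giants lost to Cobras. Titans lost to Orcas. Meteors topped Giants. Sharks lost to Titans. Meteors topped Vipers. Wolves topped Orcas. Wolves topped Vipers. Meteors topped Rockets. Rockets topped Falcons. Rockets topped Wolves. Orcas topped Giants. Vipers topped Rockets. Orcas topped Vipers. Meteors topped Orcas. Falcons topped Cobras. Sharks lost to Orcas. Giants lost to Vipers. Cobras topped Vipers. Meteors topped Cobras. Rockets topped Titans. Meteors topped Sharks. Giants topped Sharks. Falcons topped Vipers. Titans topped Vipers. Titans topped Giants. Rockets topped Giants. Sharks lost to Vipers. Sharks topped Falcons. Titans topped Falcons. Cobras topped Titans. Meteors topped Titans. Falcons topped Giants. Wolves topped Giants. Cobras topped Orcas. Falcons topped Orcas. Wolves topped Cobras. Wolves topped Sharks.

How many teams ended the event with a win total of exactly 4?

Win totals: Falcons 4, Wolves 6, Orcas 4, Sharks 1, Vipers 3, Giants 1, Meteors 9, Rockets 6, Cobras 6, Titans 5.
Exactly 4: Falcons, Orcas — 2 teams.

2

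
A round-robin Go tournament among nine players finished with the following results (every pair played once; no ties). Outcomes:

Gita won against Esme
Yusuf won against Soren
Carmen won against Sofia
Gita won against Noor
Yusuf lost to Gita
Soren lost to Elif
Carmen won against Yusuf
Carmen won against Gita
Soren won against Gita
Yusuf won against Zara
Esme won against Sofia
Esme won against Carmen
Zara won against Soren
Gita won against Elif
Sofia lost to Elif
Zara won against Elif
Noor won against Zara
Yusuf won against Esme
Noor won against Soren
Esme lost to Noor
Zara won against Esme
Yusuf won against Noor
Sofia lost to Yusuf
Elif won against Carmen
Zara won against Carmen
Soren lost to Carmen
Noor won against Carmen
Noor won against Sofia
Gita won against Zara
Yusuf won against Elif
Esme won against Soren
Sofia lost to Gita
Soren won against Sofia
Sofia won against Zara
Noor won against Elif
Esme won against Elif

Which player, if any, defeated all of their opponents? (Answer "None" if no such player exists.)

Highest win total is Yusuf with 6 (out of 8 possible).
Yusuf lost to Gita, Carmen, so no player went undefeated.

None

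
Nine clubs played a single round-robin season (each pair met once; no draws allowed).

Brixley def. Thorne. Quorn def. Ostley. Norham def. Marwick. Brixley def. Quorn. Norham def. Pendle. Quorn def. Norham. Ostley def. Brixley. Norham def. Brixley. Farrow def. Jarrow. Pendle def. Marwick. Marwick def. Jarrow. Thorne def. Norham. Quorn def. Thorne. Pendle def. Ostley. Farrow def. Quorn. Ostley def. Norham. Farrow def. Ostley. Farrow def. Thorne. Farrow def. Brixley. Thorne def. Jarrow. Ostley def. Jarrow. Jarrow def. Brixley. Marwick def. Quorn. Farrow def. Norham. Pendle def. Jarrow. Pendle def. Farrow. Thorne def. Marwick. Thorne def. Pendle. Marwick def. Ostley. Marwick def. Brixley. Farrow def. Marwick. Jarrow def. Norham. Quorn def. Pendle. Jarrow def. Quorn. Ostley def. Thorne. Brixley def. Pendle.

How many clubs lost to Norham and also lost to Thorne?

2

Norham beat: Brixley, Pendle, Marwick.
Thorne beat: Pendle, Jarrow, Norham, Marwick.
Both beat: Pendle, Marwick — 2.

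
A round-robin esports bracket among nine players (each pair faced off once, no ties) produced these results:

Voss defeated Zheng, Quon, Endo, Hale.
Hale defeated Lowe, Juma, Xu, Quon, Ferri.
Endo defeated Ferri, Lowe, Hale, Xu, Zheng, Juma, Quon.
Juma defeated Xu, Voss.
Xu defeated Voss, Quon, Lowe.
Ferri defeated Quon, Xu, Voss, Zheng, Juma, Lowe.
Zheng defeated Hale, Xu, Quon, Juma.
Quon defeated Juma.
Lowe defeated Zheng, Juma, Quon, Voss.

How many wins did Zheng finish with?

4

Zheng's results: beat Hale, Quon, Juma, Xu; lost to Voss, Lowe, Ferri, Endo.
That is 4 wins.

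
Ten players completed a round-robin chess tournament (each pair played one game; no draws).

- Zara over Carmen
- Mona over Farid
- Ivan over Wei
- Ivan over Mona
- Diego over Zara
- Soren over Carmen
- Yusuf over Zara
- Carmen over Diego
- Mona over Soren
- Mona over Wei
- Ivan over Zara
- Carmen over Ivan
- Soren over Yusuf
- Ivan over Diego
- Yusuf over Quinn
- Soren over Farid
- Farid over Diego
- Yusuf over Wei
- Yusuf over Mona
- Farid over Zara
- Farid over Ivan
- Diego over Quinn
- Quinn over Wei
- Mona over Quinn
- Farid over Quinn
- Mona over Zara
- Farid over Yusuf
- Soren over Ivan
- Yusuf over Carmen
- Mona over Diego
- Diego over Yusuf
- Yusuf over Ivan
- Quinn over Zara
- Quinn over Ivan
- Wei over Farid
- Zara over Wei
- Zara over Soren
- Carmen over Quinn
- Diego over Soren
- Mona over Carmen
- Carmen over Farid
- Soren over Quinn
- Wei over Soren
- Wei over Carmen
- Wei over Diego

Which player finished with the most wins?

Win totals: Quinn 3, Wei 4, Soren 5, Diego 4, Yusuf 6, Zara 3, Ivan 4, Mona 7, Farid 5, Carmen 4.
Mona leads with 7 wins (next highest: 6).

Mona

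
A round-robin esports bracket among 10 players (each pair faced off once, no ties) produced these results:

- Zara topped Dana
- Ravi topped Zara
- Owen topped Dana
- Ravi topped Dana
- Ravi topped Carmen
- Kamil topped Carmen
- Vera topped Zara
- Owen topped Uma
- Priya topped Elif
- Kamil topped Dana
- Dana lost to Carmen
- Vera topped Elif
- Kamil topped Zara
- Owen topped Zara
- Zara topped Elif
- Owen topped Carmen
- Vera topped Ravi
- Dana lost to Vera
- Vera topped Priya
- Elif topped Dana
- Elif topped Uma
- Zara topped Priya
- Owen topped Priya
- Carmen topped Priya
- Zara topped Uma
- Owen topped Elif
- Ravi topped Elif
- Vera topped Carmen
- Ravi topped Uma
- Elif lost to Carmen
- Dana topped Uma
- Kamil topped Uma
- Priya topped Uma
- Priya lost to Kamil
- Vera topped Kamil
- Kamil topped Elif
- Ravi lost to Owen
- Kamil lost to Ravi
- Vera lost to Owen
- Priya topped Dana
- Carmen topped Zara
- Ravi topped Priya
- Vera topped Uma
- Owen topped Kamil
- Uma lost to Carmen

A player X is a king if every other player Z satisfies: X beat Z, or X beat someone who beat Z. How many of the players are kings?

Dana cannot reach Elif, Ravi, Vera, Priya, Carmen, Zara, Owen, Kamil in two steps.
Elif cannot reach Ravi, Vera, Priya, Carmen, Zara, Owen, Kamil in two steps.
Uma cannot reach Dana, Elif, Ravi, Vera, Priya, Carmen, Zara, Owen, Kamil in two steps.
Ravi cannot reach Vera, Owen in two steps.
Vera cannot reach Owen in two steps.
Priya cannot reach Ravi, Vera, Carmen, Zara, Owen, Kamil in two steps.
Carmen cannot reach Ravi, Vera, Owen, Kamil in two steps.
Zara cannot reach Ravi, Vera, Carmen, Owen, Kamil in two steps.
Owen reaches everyone (king).
Kamil cannot reach Ravi, Vera, Owen in two steps.
Kings: Owen — 1.

1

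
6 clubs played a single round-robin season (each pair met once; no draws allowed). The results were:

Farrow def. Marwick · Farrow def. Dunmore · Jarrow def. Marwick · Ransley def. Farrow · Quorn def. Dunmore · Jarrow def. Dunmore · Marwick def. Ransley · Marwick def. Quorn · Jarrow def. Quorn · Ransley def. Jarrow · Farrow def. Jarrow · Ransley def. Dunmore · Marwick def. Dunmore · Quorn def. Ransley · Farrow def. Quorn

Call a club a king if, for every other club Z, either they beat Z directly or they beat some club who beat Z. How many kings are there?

Dunmore cannot reach Jarrow, Quorn, Ransley, Farrow, Marwick in two steps.
Jarrow cannot reach Farrow in two steps.
Quorn cannot reach Marwick in two steps.
Ransley reaches everyone (king).
Farrow reaches everyone (king).
Marwick reaches everyone (king).
Kings: Ransley, Farrow, Marwick — 3.

3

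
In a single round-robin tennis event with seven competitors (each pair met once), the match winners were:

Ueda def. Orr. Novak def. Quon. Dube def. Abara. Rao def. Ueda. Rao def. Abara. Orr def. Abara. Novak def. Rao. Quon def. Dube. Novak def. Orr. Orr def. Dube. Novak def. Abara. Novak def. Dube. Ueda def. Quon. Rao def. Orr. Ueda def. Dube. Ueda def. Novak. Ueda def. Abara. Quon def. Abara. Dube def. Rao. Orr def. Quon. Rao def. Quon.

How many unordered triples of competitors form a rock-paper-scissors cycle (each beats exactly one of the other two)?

4

Win totals: Abara 0, Orr 3, Quon 2, Dube 2, Ueda 5, Novak 5, Rao 4.
A competitor with w wins dominates both others in C(w,2) triples; summing gives 0 + 3 + 1 + 1 + 10 + 10 + 6 = 31 transitive triples.
Total triples C(7,3) = 35, so cyclic triples = 35 − 31 = 4.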